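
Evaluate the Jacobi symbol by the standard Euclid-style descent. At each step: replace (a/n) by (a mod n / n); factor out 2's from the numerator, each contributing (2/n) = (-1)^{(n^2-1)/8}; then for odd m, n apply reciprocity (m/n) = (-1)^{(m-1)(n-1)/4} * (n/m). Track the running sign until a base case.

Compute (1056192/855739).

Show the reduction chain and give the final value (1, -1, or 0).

1

(1056192/855739) = (200453/855739)   [reduce mod 855739]
reciprocity: (200453/855739) = +1·(855739/200453) since 200453 mod 4 = 1, 855739 mod 4 = 3; sign now +1
(855739/200453) = (53927/200453)   [reduce mod 200453]
reciprocity: (53927/200453) = +1·(200453/53927) since 53927 mod 4 = 3, 200453 mod 4 = 1; sign now +1
(200453/53927) = (38672/53927)   [reduce mod 53927]
38672 = 2^4·2417; (2/53927) = +1 since 53927 mod 8 = 7, so (38672/53927) = (+1)^4·(2417/53927); sign now +1
reciprocity: (2417/53927) = +1·(53927/2417) since 2417 mod 4 = 1, 53927 mod 4 = 3; sign now +1
(53927/2417) = (753/2417)   [reduce mod 2417]
reciprocity: (753/2417) = +1·(2417/753) since 753 mod 4 = 1, 2417 mod 4 = 1; sign now +1
(2417/753) = (158/753)   [reduce mod 753]
158 = 2^1·79; (2/753) = +1 since 753 mod 8 = 1, so (158/753) = (+1)^1·(79/753); sign now +1
reciprocity: (79/753) = +1·(753/79) since 79 mod 4 = 3, 753 mod 4 = 1; sign now +1
(753/79) = (42/79)   [reduce mod 79]
42 = 2^1·21; (2/79) = +1 since 79 mod 8 = 7, so (42/79) = (+1)^1·(21/79); sign now +1
reciprocity: (21/79) = +1·(79/21) since 21 mod 4 = 1, 79 mod 4 = 3; sign now +1
(79/21) = (16/21)   [reduce mod 21]
16 = 2^4·1; (2/21) = -1 since 21 mod 8 = 5, so (16/21) = (-1)^4·(1/21); sign now +1
(1/21) = 1; final value = sign = +1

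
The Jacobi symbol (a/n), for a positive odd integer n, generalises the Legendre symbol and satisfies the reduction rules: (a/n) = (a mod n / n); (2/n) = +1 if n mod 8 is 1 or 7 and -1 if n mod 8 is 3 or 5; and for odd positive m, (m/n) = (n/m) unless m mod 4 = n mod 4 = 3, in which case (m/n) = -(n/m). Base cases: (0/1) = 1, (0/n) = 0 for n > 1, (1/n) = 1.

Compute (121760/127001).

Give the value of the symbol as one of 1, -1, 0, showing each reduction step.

-1

factor out 2^5: 121760 = 2^5·3805; with 127001 mod 8 = 1, (2/127001) = +1; sign now +1; continue with (3805/127001)
flip (3805/127001) -> (127001/3805): both odd, 3805 mod 4 = 1, 127001 mod 4 = 1, so the flip contributes +1; sign now +1
(127001/3805): 127001 mod 3805 = 1436, so (127001/3805) = (1436/3805)
factor out 2^2: 1436 = 2^2·359; with 3805 mod 8 = 5, (2/3805) = -1; sign now +1; continue with (359/3805)
flip (359/3805) -> (3805/359): both odd, 359 mod 4 = 3, 3805 mod 4 = 1, so the flip contributes +1; sign now +1
(3805/359): 3805 mod 359 = 215, so (3805/359) = (215/359)
flip (215/359) -> (359/215): both odd, 215 mod 4 = 3, 359 mod 4 = 3, so the flip contributes -1; sign now -1
(359/215): 359 mod 215 = 144, so (359/215) = (144/215)
factor out 2^4: 144 = 2^4·9; with 215 mod 8 = 7, (2/215) = +1; sign now -1; continue with (9/215)
flip (9/215) -> (215/9): both odd, 9 mod 4 = 1, 215 mod 4 = 3, so the flip contributes +1; sign now -1
(215/9): 215 mod 9 = 8, so (215/9) = (8/9)
factor out 2^3: 8 = 2^3·1; with 9 mod 8 = 1, (2/9) = +1; sign now -1; continue with (1/9)
reached (1/9) = 1, so the symbol is -1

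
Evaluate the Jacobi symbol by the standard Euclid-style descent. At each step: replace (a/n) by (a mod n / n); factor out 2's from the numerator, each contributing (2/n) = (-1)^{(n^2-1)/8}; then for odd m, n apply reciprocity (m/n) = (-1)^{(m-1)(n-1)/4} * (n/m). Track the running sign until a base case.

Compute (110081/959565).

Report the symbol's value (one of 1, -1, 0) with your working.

reciprocity: (110081/959565) = +1·(959565/110081) since 110081 mod 4 = 1, 959565 mod 4 = 1; sign now +1
(959565/110081) = (78917/110081)   [reduce mod 110081]
reciprocity: (78917/110081) = +1·(110081/78917) since 78917 mod 4 = 1, 110081 mod 4 = 1; sign now +1
(110081/78917) = (31164/78917)   [reduce mod 78917]
31164 = 2^2·7791; (2/78917) = -1 since 78917 mod 8 = 5, so (31164/78917) = (-1)^2·(7791/78917); sign now +1
reciprocity: (7791/78917) = +1·(78917/7791) since 7791 mod 4 = 3, 78917 mod 4 = 1; sign now +1
(78917/7791) = (1007/7791)   [reduce mod 7791]
reciprocity: (1007/7791) = -1·(7791/1007) since 1007 mod 4 = 3, 7791 mod 4 = 3; sign now -1
(7791/1007) = (742/1007)   [reduce mod 1007]
742 = 2^1·371; (2/1007) = +1 since 1007 mod 8 = 7, so (742/1007) = (+1)^1·(371/1007); sign now -1
reciprocity: (371/1007) = -1·(1007/371) since 371 mod 4 = 3, 1007 mod 4 = 3; sign now +1
(1007/371) = (265/371)   [reduce mod 371]
reciprocity: (265/371) = +1·(371/265) since 265 mod 4 = 1, 371 mod 4 = 3; sign now +1
(371/265) = (106/265)   [reduce mod 265]
106 = 2^1·53; (2/265) = +1 since 265 mod 8 = 1, so (106/265) = (+1)^1·(53/265); sign now +1
reciprocity: (53/265) = +1·(265/53) since 53 mod 4 = 1, 265 mod 4 = 1; sign now +1
(265/53) = (0/53)   [reduce mod 53]
(0/53) = 0   [gcd(a, n) > 1]; final value = 0

0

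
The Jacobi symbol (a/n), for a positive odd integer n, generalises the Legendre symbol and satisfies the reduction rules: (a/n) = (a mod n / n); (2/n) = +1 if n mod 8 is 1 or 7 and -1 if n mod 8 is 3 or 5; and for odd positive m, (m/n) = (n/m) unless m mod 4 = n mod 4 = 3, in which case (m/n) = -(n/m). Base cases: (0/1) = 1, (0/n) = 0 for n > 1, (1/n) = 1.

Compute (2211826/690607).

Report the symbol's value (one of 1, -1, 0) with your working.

(2211826/690607) = (140005/690607)   [reduce mod 690607]
reciprocity: (140005/690607) = +1·(690607/140005) since 140005 mod 4 = 1, 690607 mod 4 = 3; sign now +1
(690607/140005) = (130587/140005)   [reduce mod 140005]
reciprocity: (130587/140005) = +1·(140005/130587) since 130587 mod 4 = 3, 140005 mod 4 = 1; sign now +1
(140005/130587) = (9418/130587)   [reduce mod 130587]
9418 = 2^1·4709; (2/130587) = -1 since 130587 mod 8 = 3, so (9418/130587) = (-1)^1·(4709/130587); sign now -1
reciprocity: (4709/130587) = +1·(130587/4709) since 4709 mod 4 = 1, 130587 mod 4 = 3; sign now -1
(130587/4709) = (3444/4709)   [reduce mod 4709]
3444 = 2^2·861; (2/4709) = -1 since 4709 mod 8 = 5, so (3444/4709) = (-1)^2·(861/4709); sign now -1
reciprocity: (861/4709) = +1·(4709/861) since 861 mod 4 = 1, 4709 mod 4 = 1; sign now -1
(4709/861) = (404/861)   [reduce mod 861]
404 = 2^2·101; (2/861) = -1 since 861 mod 8 = 5, so (404/861) = (-1)^2·(101/861); sign now -1
reciprocity: (101/861) = +1·(861/101) since 101 mod 4 = 1, 861 mod 4 = 1; sign now -1
(861/101) = (53/101)   [reduce mod 101]
reciprocity: (53/101) = +1·(101/53) since 53 mod 4 = 1, 101 mod 4 = 1; sign now -1
(101/53) = (48/53)   [reduce mod 53]
48 = 2^4·3; (2/53) = -1 since 53 mod 8 = 5, so (48/53) = (-1)^4·(3/53); sign now -1
reciprocity: (3/53) = +1·(53/3) since 3 mod 4 = 3, 53 mod 4 = 1; sign now -1
(53/3) = (2/3)   [reduce mod 3]
2 = 2^1·1; (2/3) = -1 since 3 mod 8 = 3, so (2/3) = (-1)^1·(1/3); sign now +1
(1/3) = 1; final value = sign = +1

1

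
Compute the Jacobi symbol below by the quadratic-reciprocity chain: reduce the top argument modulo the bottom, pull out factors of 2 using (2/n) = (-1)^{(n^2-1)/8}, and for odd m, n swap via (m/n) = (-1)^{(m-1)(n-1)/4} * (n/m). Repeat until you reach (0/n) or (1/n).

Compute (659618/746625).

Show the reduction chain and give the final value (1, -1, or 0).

659618 = 2^1·329809; (2/746625) = +1 since 746625 mod 8 = 1, so (659618/746625) = (+1)^1·(329809/746625); sign now +1
reciprocity: (329809/746625) = +1·(746625/329809) since 329809 mod 4 = 1, 746625 mod 4 = 1; sign now +1
(746625/329809) = (87007/329809)   [reduce mod 329809]
reciprocity: (87007/329809) = +1·(329809/87007) since 87007 mod 4 = 3, 329809 mod 4 = 1; sign now +1
(329809/87007) = (68788/87007)   [reduce mod 87007]
68788 = 2^2·17197; (2/87007) = +1 since 87007 mod 8 = 7, so (68788/87007) = (+1)^2·(17197/87007); sign now +1
reciprocity: (17197/87007) = +1·(87007/17197) since 17197 mod 4 = 1, 87007 mod 4 = 3; sign now +1
(87007/17197) = (1022/17197)   [reduce mod 17197]
1022 = 2^1·511; (2/17197) = -1 since 17197 mod 8 = 5, so (1022/17197) = (-1)^1·(511/17197); sign now -1
reciprocity: (511/17197) = +1·(17197/511) since 511 mod 4 = 3, 17197 mod 4 = 1; sign now -1
(17197/511) = (334/511)   [reduce mod 511]
334 = 2^1·167; (2/511) = +1 since 511 mod 8 = 7, so (334/511) = (+1)^1·(167/511); sign now -1
reciprocity: (167/511) = -1·(511/167) since 167 mod 4 = 3, 511 mod 4 = 3; sign now +1
(511/167) = (10/167)   [reduce mod 167]
10 = 2^1·5; (2/167) = +1 since 167 mod 8 = 7, so (10/167) = (+1)^1·(5/167); sign now +1
reciprocity: (5/167) = +1·(167/5) since 5 mod 4 = 1, 167 mod 4 = 3; sign now +1
(167/5) = (2/5)   [reduce mod 5]
2 = 2^1·1; (2/5) = -1 since 5 mod 8 = 5, so (2/5) = (-1)^1·(1/5); sign now -1
(1/5) = 1; final value = sign = -1

-1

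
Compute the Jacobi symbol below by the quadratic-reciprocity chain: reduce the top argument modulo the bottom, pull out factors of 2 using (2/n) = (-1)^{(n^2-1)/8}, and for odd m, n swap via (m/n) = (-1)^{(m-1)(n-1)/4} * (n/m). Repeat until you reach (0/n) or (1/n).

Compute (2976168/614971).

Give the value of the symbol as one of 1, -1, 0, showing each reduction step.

-1

(2976168/614971) = (516284/614971)   [reduce mod 614971]
516284 = 2^2·129071; (2/614971) = -1 since 614971 mod 8 = 3, so (516284/614971) = (-1)^2·(129071/614971); sign now +1
reciprocity: (129071/614971) = -1·(614971/129071) since 129071 mod 4 = 3, 614971 mod 4 = 3; sign now -1
(614971/129071) = (98687/129071)   [reduce mod 129071]
reciprocity: (98687/129071) = -1·(129071/98687) since 98687 mod 4 = 3, 129071 mod 4 = 3; sign now +1
(129071/98687) = (30384/98687)   [reduce mod 98687]
30384 = 2^4·1899; (2/98687) = +1 since 98687 mod 8 = 7, so (30384/98687) = (+1)^4·(1899/98687); sign now +1
reciprocity: (1899/98687) = -1·(98687/1899) since 1899 mod 4 = 3, 98687 mod 4 = 3; sign now -1
(98687/1899) = (1838/1899)   [reduce mod 1899]
1838 = 2^1·919; (2/1899) = -1 since 1899 mod 8 = 3, so (1838/1899) = (-1)^1·(919/1899); sign now +1
reciprocity: (919/1899) = -1·(1899/919) since 919 mod 4 = 3, 1899 mod 4 = 3; sign now -1
(1899/919) = (61/919)   [reduce mod 919]
reciprocity: (61/919) = +1·(919/61) since 61 mod 4 = 1, 919 mod 4 = 3; sign now -1
(919/61) = (4/61)   [reduce mod 61]
4 = 2^2·1; (2/61) = -1 since 61 mod 8 = 5, so (4/61) = (-1)^2·(1/61); sign now -1
(1/61) = 1; final value = sign = -1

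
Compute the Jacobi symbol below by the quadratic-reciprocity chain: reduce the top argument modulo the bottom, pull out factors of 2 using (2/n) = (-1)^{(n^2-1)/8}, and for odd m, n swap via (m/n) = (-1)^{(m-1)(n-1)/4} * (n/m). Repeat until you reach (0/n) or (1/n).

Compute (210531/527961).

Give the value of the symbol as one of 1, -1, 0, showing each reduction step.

flip (210531/527961) -> (527961/210531): both odd, 210531 mod 4 = 3, 527961 mod 4 = 1, so the flip contributes +1; sign now +1
(527961/210531): 527961 mod 210531 = 106899, so (527961/210531) = (106899/210531)
flip (106899/210531) -> (210531/106899): both odd, 106899 mod 4 = 3, 210531 mod 4 = 3, so the flip contributes -1; sign now -1
(210531/106899): 210531 mod 106899 = 103632, so (210531/106899) = (103632/106899)
factor out 2^4: 103632 = 2^4·6477; with 106899 mod 8 = 3, (2/106899) = -1; sign now -1; continue with (6477/106899)
flip (6477/106899) -> (106899/6477): both odd, 6477 mod 4 = 1, 106899 mod 4 = 3, so the flip contributes +1; sign now -1
(106899/6477): 106899 mod 6477 = 3267, so (106899/6477) = (3267/6477)
flip (3267/6477) -> (6477/3267): both odd, 3267 mod 4 = 3, 6477 mod 4 = 1, so the flip contributes +1; sign now -1
(6477/3267): 6477 mod 3267 = 3210, so (6477/3267) = (3210/3267)
factor out 2^1: 3210 = 2^1·1605; with 3267 mod 8 = 3, (2/3267) = -1; sign now +1; continue with (1605/3267)
flip (1605/3267) -> (3267/1605): both odd, 1605 mod 4 = 1, 3267 mod 4 = 3, so the flip contributes +1; sign now +1
(3267/1605): 3267 mod 1605 = 57, so (3267/1605) = (57/1605)
flip (57/1605) -> (1605/57): both odd, 57 mod 4 = 1, 1605 mod 4 = 1, so the flip contributes +1; sign now +1
(1605/57): 1605 mod 57 = 9, so (1605/57) = (9/57)
flip (9/57) -> (57/9): both odd, 9 mod 4 = 1, 57 mod 4 = 1, so the flip contributes +1; sign now +1
(57/9): 57 mod 9 = 3, so (57/9) = (3/9)
flip (3/9) -> (9/3): both odd, 3 mod 4 = 3, 9 mod 4 = 1, so the flip contributes +1; sign now +1
(9/3): 9 mod 3 = 0, so (9/3) = (0/3)
reached (0/3); gcd(a, n) > 1, so (0/3) = 0 and the symbol is 0

0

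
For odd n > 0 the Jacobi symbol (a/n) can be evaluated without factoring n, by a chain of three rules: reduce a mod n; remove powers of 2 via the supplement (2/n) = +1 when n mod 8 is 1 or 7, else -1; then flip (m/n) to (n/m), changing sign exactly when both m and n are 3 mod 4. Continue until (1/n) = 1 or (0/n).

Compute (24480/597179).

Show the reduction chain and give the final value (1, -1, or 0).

factor out 2^5: 24480 = 2^5·765; with 597179 mod 8 = 3, (2/597179) = -1; sign now -1; continue with (765/597179)
flip (765/597179) -> (597179/765): both odd, 765 mod 4 = 1, 597179 mod 4 = 3, so the flip contributes +1; sign now -1
(597179/765): 597179 mod 765 = 479, so (597179/765) = (479/765)
flip (479/765) -> (765/479): both odd, 479 mod 4 = 3, 765 mod 4 = 1, so the flip contributes +1; sign now -1
(765/479): 765 mod 479 = 286, so (765/479) = (286/479)
factor out 2^1: 286 = 2^1·143; with 479 mod 8 = 7, (2/479) = +1; sign now -1; continue with (143/479)
flip (143/479) -> (479/143): both odd, 143 mod 4 = 3, 479 mod 4 = 3, so the flip contributes -1; sign now +1
(479/143): 479 mod 143 = 50, so (479/143) = (50/143)
factor out 2^1: 50 = 2^1·25; with 143 mod 8 = 7, (2/143) = +1; sign now +1; continue with (25/143)
flip (25/143) -> (143/25): both odd, 25 mod 4 = 1, 143 mod 4 = 3, so the flip contributes +1; sign now +1
(143/25): 143 mod 25 = 18, so (143/25) = (18/25)
factor out 2^1: 18 = 2^1·9; with 25 mod 8 = 1, (2/25) = +1; sign now +1; continue with (9/25)
flip (9/25) -> (25/9): both odd, 9 mod 4 = 1, 25 mod 4 = 1, so the flip contributes +1; sign now +1
(25/9): 25 mod 9 = 7, so (25/9) = (7/9)
flip (7/9) -> (9/7): both odd, 7 mod 4 = 3, 9 mod 4 = 1, so the flip contributes +1; sign now +1
(9/7): 9 mod 7 = 2, so (9/7) = (2/7)
factor out 2^1: 2 = 2^1·1; with 7 mod 8 = 7, (2/7) = +1; sign now +1; continue with (1/7)
reached (1/7) = 1, so the symbol is +1

1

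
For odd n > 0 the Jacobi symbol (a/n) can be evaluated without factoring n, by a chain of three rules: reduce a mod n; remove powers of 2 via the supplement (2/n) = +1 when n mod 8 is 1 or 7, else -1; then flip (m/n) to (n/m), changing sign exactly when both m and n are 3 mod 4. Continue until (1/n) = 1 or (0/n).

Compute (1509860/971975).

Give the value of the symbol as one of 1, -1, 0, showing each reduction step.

(1509860/971975) = (537885/971975)   [reduce mod 971975]
reciprocity: (537885/971975) = +1·(971975/537885) since 537885 mod 4 = 1, 971975 mod 4 = 3; sign now +1
(971975/537885) = (434090/537885)   [reduce mod 537885]
434090 = 2^1·217045; (2/537885) = -1 since 537885 mod 8 = 5, so (434090/537885) = (-1)^1·(217045/537885); sign now -1
reciprocity: (217045/537885) = +1·(537885/217045) since 217045 mod 4 = 1, 537885 mod 4 = 1; sign now -1
(537885/217045) = (103795/217045)   [reduce mod 217045]
reciprocity: (103795/217045) = +1·(217045/103795) since 103795 mod 4 = 3, 217045 mod 4 = 1; sign now -1
(217045/103795) = (9455/103795)   [reduce mod 103795]
reciprocity: (9455/103795) = -1·(103795/9455) since 9455 mod 4 = 3, 103795 mod 4 = 3; sign now +1
(103795/9455) = (9245/9455)   [reduce mod 9455]
reciprocity: (9245/9455) = +1·(9455/9245) since 9245 mod 4 = 1, 9455 mod 4 = 3; sign now +1
(9455/9245) = (210/9245)   [reduce mod 9245]
210 = 2^1·105; (2/9245) = -1 since 9245 mod 8 = 5, so (210/9245) = (-1)^1·(105/9245); sign now -1
reciprocity: (105/9245) = +1·(9245/105) since 105 mod 4 = 1, 9245 mod 4 = 1; sign now -1
(9245/105) = (5/105)   [reduce mod 105]
reciprocity: (5/105) = +1·(105/5) since 5 mod 4 = 1, 105 mod 4 = 1; sign now -1
(105/5) = (0/5)   [reduce mod 5]
(0/5) = 0   [gcd(a, n) > 1]; final value = 0

0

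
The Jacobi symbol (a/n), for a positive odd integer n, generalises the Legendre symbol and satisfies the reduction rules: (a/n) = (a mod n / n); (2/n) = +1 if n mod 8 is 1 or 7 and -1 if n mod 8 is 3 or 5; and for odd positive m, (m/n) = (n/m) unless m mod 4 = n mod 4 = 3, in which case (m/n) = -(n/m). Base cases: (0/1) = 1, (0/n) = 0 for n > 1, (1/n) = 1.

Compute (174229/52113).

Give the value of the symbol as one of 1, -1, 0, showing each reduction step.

1

(174229/52113) = (17890/52113)   [reduce mod 52113]
17890 = 2^1·8945; (2/52113) = +1 since 52113 mod 8 = 1, so (17890/52113) = (+1)^1·(8945/52113); sign now +1
reciprocity: (8945/52113) = +1·(52113/8945) since 8945 mod 4 = 1, 52113 mod 4 = 1; sign now +1
(52113/8945) = (7388/8945)   [reduce mod 8945]
7388 = 2^2·1847; (2/8945) = +1 since 8945 mod 8 = 1, so (7388/8945) = (+1)^2·(1847/8945); sign now +1
reciprocity: (1847/8945) = +1·(8945/1847) since 1847 mod 4 = 3, 8945 mod 4 = 1; sign now +1
(8945/1847) = (1557/1847)   [reduce mod 1847]
reciprocity: (1557/1847) = +1·(1847/1557) since 1557 mod 4 = 1, 1847 mod 4 = 3; sign now +1
(1847/1557) = (290/1557)   [reduce mod 1557]
290 = 2^1·145; (2/1557) = -1 since 1557 mod 8 = 5, so (290/1557) = (-1)^1·(145/1557); sign now -1
reciprocity: (145/1557) = +1·(1557/145) since 145 mod 4 = 1, 1557 mod 4 = 1; sign now -1
(1557/145) = (107/145)   [reduce mod 145]
reciprocity: (107/145) = +1·(145/107) since 107 mod 4 = 3, 145 mod 4 = 1; sign now -1
(145/107) = (38/107)   [reduce mod 107]
38 = 2^1·19; (2/107) = -1 since 107 mod 8 = 3, so (38/107) = (-1)^1·(19/107); sign now +1
reciprocity: (19/107) = -1·(107/19) since 19 mod 4 = 3, 107 mod 4 = 3; sign now -1
(107/19) = (12/19)   [reduce mod 19]
12 = 2^2·3; (2/19) = -1 since 19 mod 8 = 3, so (12/19) = (-1)^2·(3/19); sign now -1
reciprocity: (3/19) = -1·(19/3) since 3 mod 4 = 3, 19 mod 4 = 3; sign now +1
(19/3) = (1/3)   [reduce mod 3]
(1/3) = 1; final value = sign = +1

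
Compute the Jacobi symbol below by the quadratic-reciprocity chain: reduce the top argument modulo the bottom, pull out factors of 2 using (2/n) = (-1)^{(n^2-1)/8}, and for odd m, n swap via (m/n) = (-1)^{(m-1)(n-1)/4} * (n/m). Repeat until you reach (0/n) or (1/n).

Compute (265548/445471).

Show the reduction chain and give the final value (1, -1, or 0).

-1

factor out 2^2: 265548 = 2^2·66387; with 445471 mod 8 = 7, (2/445471) = +1; sign now +1; continue with (66387/445471)
flip (66387/445471) -> (445471/66387): both odd, 66387 mod 4 = 3, 445471 mod 4 = 3, so the flip contributes -1; sign now -1
(445471/66387): 445471 mod 66387 = 47149, so (445471/66387) = (47149/66387)
flip (47149/66387) -> (66387/47149): both odd, 47149 mod 4 = 1, 66387 mod 4 = 3, so the flip contributes +1; sign now -1
(66387/47149): 66387 mod 47149 = 19238, so (66387/47149) = (19238/47149)
factor out 2^1: 19238 = 2^1·9619; with 47149 mod 8 = 5, (2/47149) = -1; sign now +1; continue with (9619/47149)
flip (9619/47149) -> (47149/9619): both odd, 9619 mod 4 = 3, 47149 mod 4 = 1, so the flip contributes +1; sign now +1
(47149/9619): 47149 mod 9619 = 8673, so (47149/9619) = (8673/9619)
flip (8673/9619) -> (9619/8673): both odd, 8673 mod 4 = 1, 9619 mod 4 = 3, so the flip contributes +1; sign now +1
(9619/8673): 9619 mod 8673 = 946, so (9619/8673) = (946/8673)
factor out 2^1: 946 = 2^1·473; with 8673 mod 8 = 1, (2/8673) = +1; sign now +1; continue with (473/8673)
flip (473/8673) -> (8673/473): both odd, 473 mod 4 = 1, 8673 mod 4 = 1, so the flip contributes +1; sign now +1
(8673/473): 8673 mod 473 = 159, so (8673/473) = (159/473)
flip (159/473) -> (473/159): both odd, 159 mod 4 = 3, 473 mod 4 = 1, so the flip contributes +1; sign now +1
(473/159): 473 mod 159 = 155, so (473/159) = (155/159)
flip (155/159) -> (159/155): both odd, 155 mod 4 = 3, 159 mod 4 = 3, so the flip contributes -1; sign now -1
(159/155): 159 mod 155 = 4, so (159/155) = (4/155)
factor out 2^2: 4 = 2^2·1; with 155 mod 8 = 3, (2/155) = -1; sign now -1; continue with (1/155)
reached (1/155) = 1, so the symbol is -1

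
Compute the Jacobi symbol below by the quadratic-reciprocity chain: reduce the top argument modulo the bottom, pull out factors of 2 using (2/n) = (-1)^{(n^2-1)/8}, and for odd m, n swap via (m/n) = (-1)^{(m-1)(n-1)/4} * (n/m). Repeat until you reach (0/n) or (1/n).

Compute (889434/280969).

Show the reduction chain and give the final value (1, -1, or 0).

(889434/280969) = (46527/280969)   [reduce mod 280969]
reciprocity: (46527/280969) = +1·(280969/46527) since 46527 mod 4 = 3, 280969 mod 4 = 1; sign now +1
(280969/46527) = (1807/46527)   [reduce mod 46527]
reciprocity: (1807/46527) = -1·(46527/1807) since 1807 mod 4 = 3, 46527 mod 4 = 3; sign now -1
(46527/1807) = (1352/1807)   [reduce mod 1807]
1352 = 2^3·169; (2/1807) = +1 since 1807 mod 8 = 7, so (1352/1807) = (+1)^3·(169/1807); sign now -1
reciprocity: (169/1807) = +1·(1807/169) since 169 mod 4 = 1, 1807 mod 4 = 3; sign now -1
(1807/169) = (117/169)   [reduce mod 169]
reciprocity: (117/169) = +1·(169/117) since 117 mod 4 = 1, 169 mod 4 = 1; sign now -1
(169/117) = (52/117)   [reduce mod 117]
52 = 2^2·13; (2/117) = -1 since 117 mod 8 = 5, so (52/117) = (-1)^2·(13/117); sign now -1
reciprocity: (13/117) = +1·(117/13) since 13 mod 4 = 1, 117 mod 4 = 1; sign now -1
(117/13) = (0/13)   [reduce mod 13]
(0/13) = 0   [gcd(a, n) > 1]; final value = 0

0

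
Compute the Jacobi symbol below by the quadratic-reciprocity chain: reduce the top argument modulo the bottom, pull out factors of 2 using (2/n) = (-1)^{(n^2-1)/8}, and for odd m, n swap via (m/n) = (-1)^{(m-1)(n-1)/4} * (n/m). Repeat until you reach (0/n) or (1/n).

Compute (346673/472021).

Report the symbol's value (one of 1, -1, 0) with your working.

reciprocity: (346673/472021) = +1·(472021/346673) since 346673 mod 4 = 1, 472021 mod 4 = 1; sign now +1
(472021/346673) = (125348/346673)   [reduce mod 346673]
125348 = 2^2·31337; (2/346673) = +1 since 346673 mod 8 = 1, so (125348/346673) = (+1)^2·(31337/346673); sign now +1
reciprocity: (31337/346673) = +1·(346673/31337) since 31337 mod 4 = 1, 346673 mod 4 = 1; sign now +1
(346673/31337) = (1966/31337)   [reduce mod 31337]
1966 = 2^1·983; (2/31337) = +1 since 31337 mod 8 = 1, so (1966/31337) = (+1)^1·(983/31337); sign now +1
reciprocity: (983/31337) = +1·(31337/983) since 983 mod 4 = 3, 31337 mod 4 = 1; sign now +1
(31337/983) = (864/983)   [reduce mod 983]
864 = 2^5·27; (2/983) = +1 since 983 mod 8 = 7, so (864/983) = (+1)^5·(27/983); sign now +1
reciprocity: (27/983) = -1·(983/27) since 27 mod 4 = 3, 983 mod 4 = 3; sign now -1
(983/27) = (11/27)   [reduce mod 27]
reciprocity: (11/27) = -1·(27/11) since 11 mod 4 = 3, 27 mod 4 = 3; sign now +1
(27/11) = (5/11)   [reduce mod 11]
reciprocity: (5/11) = +1·(11/5) since 5 mod 4 = 1, 11 mod 4 = 3; sign now +1
(11/5) = (1/5)   [reduce mod 5]
(1/5) = 1; final value = sign = +1

1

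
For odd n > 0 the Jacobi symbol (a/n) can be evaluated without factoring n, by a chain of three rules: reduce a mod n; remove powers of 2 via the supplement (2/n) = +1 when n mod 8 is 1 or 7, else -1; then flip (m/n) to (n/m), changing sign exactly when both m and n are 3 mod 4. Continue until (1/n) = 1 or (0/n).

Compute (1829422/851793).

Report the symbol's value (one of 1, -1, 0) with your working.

(1829422/851793) = (125836/851793)   [reduce mod 851793]
125836 = 2^2·31459; (2/851793) = +1 since 851793 mod 8 = 1, so (125836/851793) = (+1)^2·(31459/851793); sign now +1
reciprocity: (31459/851793) = +1·(851793/31459) since 31459 mod 4 = 3, 851793 mod 4 = 1; sign now +1
(851793/31459) = (2400/31459)   [reduce mod 31459]
2400 = 2^5·75; (2/31459) = -1 since 31459 mod 8 = 3, so (2400/31459) = (-1)^5·(75/31459); sign now -1
reciprocity: (75/31459) = -1·(31459/75) since 75 mod 4 = 3, 31459 mod 4 = 3; sign now +1
(31459/75) = (34/75)   [reduce mod 75]
34 = 2^1·17; (2/75) = -1 since 75 mod 8 = 3, so (34/75) = (-1)^1·(17/75); sign now -1
reciprocity: (17/75) = +1·(75/17) since 17 mod 4 = 1, 75 mod 4 = 3; sign now -1
(75/17) = (7/17)   [reduce mod 17]
reciprocity: (7/17) = +1·(17/7) since 7 mod 4 = 3, 17 mod 4 = 1; sign now -1
(17/7) = (3/7)   [reduce mod 7]
reciprocity: (3/7) = -1·(7/3) since 3 mod 4 = 3, 7 mod 4 = 3; sign now +1
(7/3) = (1/3)   [reduce mod 3]
(1/3) = 1; final value = sign = +1

1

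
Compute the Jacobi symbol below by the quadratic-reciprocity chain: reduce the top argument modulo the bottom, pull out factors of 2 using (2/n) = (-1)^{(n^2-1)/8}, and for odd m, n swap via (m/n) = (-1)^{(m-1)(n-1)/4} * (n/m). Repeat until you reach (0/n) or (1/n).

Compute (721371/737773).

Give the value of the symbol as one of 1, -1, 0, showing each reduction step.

1

reciprocity: (721371/737773) = +1·(737773/721371) since 721371 mod 4 = 3, 737773 mod 4 = 1; sign now +1
(737773/721371) = (16402/721371)   [reduce mod 721371]
16402 = 2^1·8201; (2/721371) = -1 since 721371 mod 8 = 3, so (16402/721371) = (-1)^1·(8201/721371); sign now -1
reciprocity: (8201/721371) = +1·(721371/8201) since 8201 mod 4 = 1, 721371 mod 4 = 3; sign now -1
(721371/8201) = (7884/8201)   [reduce mod 8201]
7884 = 2^2·1971; (2/8201) = +1 since 8201 mod 8 = 1, so (7884/8201) = (+1)^2·(1971/8201); sign now -1
reciprocity: (1971/8201) = +1·(8201/1971) since 1971 mod 4 = 3, 8201 mod 4 = 1; sign now -1
(8201/1971) = (317/1971)   [reduce mod 1971]
reciprocity: (317/1971) = +1·(1971/317) since 317 mod 4 = 1, 1971 mod 4 = 3; sign now -1
(1971/317) = (69/317)   [reduce mod 317]
reciprocity: (69/317) = +1·(317/69) since 69 mod 4 = 1, 317 mod 4 = 1; sign now -1
(317/69) = (41/69)   [reduce mod 69]
reciprocity: (41/69) = +1·(69/41) since 41 mod 4 = 1, 69 mod 4 = 1; sign now -1
(69/41) = (28/41)   [reduce mod 41]
28 = 2^2·7; (2/41) = +1 since 41 mod 8 = 1, so (28/41) = (+1)^2·(7/41); sign now -1
reciprocity: (7/41) = +1·(41/7) since 7 mod 4 = 3, 41 mod 4 = 1; sign now -1
(41/7) = (6/7)   [reduce mod 7]
6 = 2^1·3; (2/7) = +1 since 7 mod 8 = 7, so (6/7) = (+1)^1·(3/7); sign now -1
reciprocity: (3/7) = -1·(7/3) since 3 mod 4 = 3, 7 mod 4 = 3; sign now +1
(7/3) = (1/3)   [reduce mod 3]
(1/3) = 1; final value = sign = +1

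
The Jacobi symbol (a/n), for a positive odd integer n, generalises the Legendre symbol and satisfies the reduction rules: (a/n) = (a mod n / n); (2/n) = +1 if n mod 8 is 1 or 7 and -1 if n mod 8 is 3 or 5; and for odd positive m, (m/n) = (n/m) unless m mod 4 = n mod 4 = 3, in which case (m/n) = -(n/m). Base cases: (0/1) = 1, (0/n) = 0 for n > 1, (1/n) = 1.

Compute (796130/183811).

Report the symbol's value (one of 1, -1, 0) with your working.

(796130/183811) = (60886/183811)   [reduce mod 183811]
60886 = 2^1·30443; (2/183811) = -1 since 183811 mod 8 = 3, so (60886/183811) = (-1)^1·(30443/183811); sign now -1
reciprocity: (30443/183811) = -1·(183811/30443) since 30443 mod 4 = 3, 183811 mod 4 = 3; sign now +1
(183811/30443) = (1153/30443)   [reduce mod 30443]
reciprocity: (1153/30443) = +1·(30443/1153) since 1153 mod 4 = 1, 30443 mod 4 = 3; sign now +1
(30443/1153) = (465/1153)   [reduce mod 1153]
reciprocity: (465/1153) = +1·(1153/465) since 465 mod 4 = 1, 1153 mod 4 = 1; sign now +1
(1153/465) = (223/465)   [reduce mod 465]
reciprocity: (223/465) = +1·(465/223) since 223 mod 4 = 3, 465 mod 4 = 1; sign now +1
(465/223) = (19/223)   [reduce mod 223]
reciprocity: (19/223) = -1·(223/19) since 19 mod 4 = 3, 223 mod 4 = 3; sign now -1
(223/19) = (14/19)   [reduce mod 19]
14 = 2^1·7; (2/19) = -1 since 19 mod 8 = 3, so (14/19) = (-1)^1·(7/19); sign now +1
reciprocity: (7/19) = -1·(19/7) since 7 mod 4 = 3, 19 mod 4 = 3; sign now -1
(19/7) = (5/7)   [reduce mod 7]
reciprocity: (5/7) = +1·(7/5) since 5 mod 4 = 1, 7 mod 4 = 3; sign now -1
(7/5) = (2/5)   [reduce mod 5]
2 = 2^1·1; (2/5) = -1 since 5 mod 8 = 5, so (2/5) = (-1)^1·(1/5); sign now +1
(1/5) = 1; final value = sign = +1

1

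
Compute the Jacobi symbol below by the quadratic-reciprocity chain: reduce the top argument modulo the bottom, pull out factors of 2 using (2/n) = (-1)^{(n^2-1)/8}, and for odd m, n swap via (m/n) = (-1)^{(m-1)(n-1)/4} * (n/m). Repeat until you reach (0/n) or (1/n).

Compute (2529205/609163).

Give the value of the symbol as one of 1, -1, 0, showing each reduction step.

1

(2529205/609163): 2529205 mod 609163 = 92553, so (2529205/609163) = (92553/609163)
flip (92553/609163) -> (609163/92553): both odd, 92553 mod 4 = 1, 609163 mod 4 = 3, so the flip contributes +1; sign now +1
(609163/92553): 609163 mod 92553 = 53845, so (609163/92553) = (53845/92553)
flip (53845/92553) -> (92553/53845): both odd, 53845 mod 4 = 1, 92553 mod 4 = 1, so the flip contributes +1; sign now +1
(92553/53845): 92553 mod 53845 = 38708, so (92553/53845) = (38708/53845)
factor out 2^2: 38708 = 2^2·9677; with 53845 mod 8 = 5, (2/53845) = -1; sign now +1; continue with (9677/53845)
flip (9677/53845) -> (53845/9677): both odd, 9677 mod 4 = 1, 53845 mod 4 = 1, so the flip contributes +1; sign now +1
(53845/9677): 53845 mod 9677 = 5460, so (53845/9677) = (5460/9677)
factor out 2^2: 5460 = 2^2·1365; with 9677 mod 8 = 5, (2/9677) = -1; sign now +1; continue with (1365/9677)
flip (1365/9677) -> (9677/1365): both odd, 1365 mod 4 = 1, 9677 mod 4 = 1, so the flip contributes +1; sign now +1
(9677/1365): 9677 mod 1365 = 122, so (9677/1365) = (122/1365)
factor out 2^1: 122 = 2^1·61; with 1365 mod 8 = 5, (2/1365) = -1; sign now -1; continue with (61/1365)
flip (61/1365) -> (1365/61): both odd, 61 mod 4 = 1, 1365 mod 4 = 1, so the flip contributes +1; sign now -1
(1365/61): 1365 mod 61 = 23, so (1365/61) = (23/61)
flip (23/61) -> (61/23): both odd, 23 mod 4 = 3, 61 mod 4 = 1, so the flip contributes +1; sign now -1
(61/23): 61 mod 23 = 15, so (61/23) = (15/23)
flip (15/23) -> (23/15): both odd, 15 mod 4 = 3, 23 mod 4 = 3, so the flip contributes -1; sign now +1
(23/15): 23 mod 15 = 8, so (23/15) = (8/15)
factor out 2^3: 8 = 2^3·1; with 15 mod 8 = 7, (2/15) = +1; sign now +1; continue with (1/15)
reached (1/15) = 1, so the symbol is +1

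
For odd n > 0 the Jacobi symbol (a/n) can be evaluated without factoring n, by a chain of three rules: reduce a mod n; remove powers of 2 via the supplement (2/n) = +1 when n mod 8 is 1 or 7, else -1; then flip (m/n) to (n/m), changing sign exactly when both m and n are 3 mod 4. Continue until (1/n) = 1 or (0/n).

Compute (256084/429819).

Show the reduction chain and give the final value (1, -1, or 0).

256084 = 2^2·64021; (2/429819) = -1 since 429819 mod 8 = 3, so (256084/429819) = (-1)^2·(64021/429819); sign now +1
reciprocity: (64021/429819) = +1·(429819/64021) since 64021 mod 4 = 1, 429819 mod 4 = 3; sign now +1
(429819/64021) = (45693/64021)   [reduce mod 64021]
reciprocity: (45693/64021) = +1·(64021/45693) since 45693 mod 4 = 1, 64021 mod 4 = 1; sign now +1
(64021/45693) = (18328/45693)   [reduce mod 45693]
18328 = 2^3·2291; (2/45693) = -1 since 45693 mod 8 = 5, so (18328/45693) = (-1)^3·(2291/45693); sign now -1
reciprocity: (2291/45693) = +1·(45693/2291) since 2291 mod 4 = 3, 45693 mod 4 = 1; sign now -1
(45693/2291) = (2164/2291)   [reduce mod 2291]
2164 = 2^2·541; (2/2291) = -1 since 2291 mod 8 = 3, so (2164/2291) = (-1)^2·(541/2291); sign now -1
reciprocity: (541/2291) = +1·(2291/541) since 541 mod 4 = 1, 2291 mod 4 = 3; sign now -1
(2291/541) = (127/541)   [reduce mod 541]
reciprocity: (127/541) = +1·(541/127) since 127 mod 4 = 3, 541 mod 4 = 1; sign now -1
(541/127) = (33/127)   [reduce mod 127]
reciprocity: (33/127) = +1·(127/33) since 33 mod 4 = 1, 127 mod 4 = 3; sign now -1
(127/33) = (28/33)   [reduce mod 33]
28 = 2^2·7; (2/33) = +1 since 33 mod 8 = 1, so (28/33) = (+1)^2·(7/33); sign now -1
reciprocity: (7/33) = +1·(33/7) since 7 mod 4 = 3, 33 mod 4 = 1; sign now -1
(33/7) = (5/7)   [reduce mod 7]
reciprocity: (5/7) = +1·(7/5) since 5 mod 4 = 1, 7 mod 4 = 3; sign now -1
(7/5) = (2/5)   [reduce mod 5]
2 = 2^1·1; (2/5) = -1 since 5 mod 8 = 5, so (2/5) = (-1)^1·(1/5); sign now +1
(1/5) = 1; final value = sign = +1

1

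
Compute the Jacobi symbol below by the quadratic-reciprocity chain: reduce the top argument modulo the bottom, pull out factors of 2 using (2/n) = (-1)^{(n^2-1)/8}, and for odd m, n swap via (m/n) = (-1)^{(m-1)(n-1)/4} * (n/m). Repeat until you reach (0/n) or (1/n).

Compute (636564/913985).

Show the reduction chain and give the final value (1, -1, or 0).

1

factor out 2^2: 636564 = 2^2·159141; with 913985 mod 8 = 1, (2/913985) = +1; sign now +1; continue with (159141/913985)
flip (159141/913985) -> (913985/159141): both odd, 159141 mod 4 = 1, 913985 mod 4 = 1, so the flip contributes +1; sign now +1
(913985/159141): 913985 mod 159141 = 118280, so (913985/159141) = (118280/159141)
factor out 2^3: 118280 = 2^3·14785; with 159141 mod 8 = 5, (2/159141) = -1; sign now -1; continue with (14785/159141)
flip (14785/159141) -> (159141/14785): both odd, 14785 mod 4 = 1, 159141 mod 4 = 1, so the flip contributes +1; sign now -1
(159141/14785): 159141 mod 14785 = 11291, so (159141/14785) = (11291/14785)
flip (11291/14785) -> (14785/11291): both odd, 11291 mod 4 = 3, 14785 mod 4 = 1, so the flip contributes +1; sign now -1
(14785/11291): 14785 mod 11291 = 3494, so (14785/11291) = (3494/11291)
factor out 2^1: 3494 = 2^1·1747; with 11291 mod 8 = 3, (2/11291) = -1; sign now +1; continue with (1747/11291)
flip (1747/11291) -> (11291/1747): both odd, 1747 mod 4 = 3, 11291 mod 4 = 3, so the flip contributes -1; sign now -1
(11291/1747): 11291 mod 1747 = 809, so (11291/1747) = (809/1747)
flip (809/1747) -> (1747/809): both odd, 809 mod 4 = 1, 1747 mod 4 = 3, so the flip contributes +1; sign now -1
(1747/809): 1747 mod 809 = 129, so (1747/809) = (129/809)
flip (129/809) -> (809/129): both odd, 129 mod 4 = 1, 809 mod 4 = 1, so the flip contributes +1; sign now -1
(809/129): 809 mod 129 = 35, so (809/129) = (35/129)
flip (35/129) -> (129/35): both odd, 35 mod 4 = 3, 129 mod 4 = 1, so the flip contributes +1; sign now -1
(129/35): 129 mod 35 = 24, so (129/35) = (24/35)
factor out 2^3: 24 = 2^3·3; with 35 mod 8 = 3, (2/35) = -1; sign now +1; continue with (3/35)
flip (3/35) -> (35/3): both odd, 3 mod 4 = 3, 35 mod 4 = 3, so the flip contributes -1; sign now -1
(35/3): 35 mod 3 = 2, so (35/3) = (2/3)
factor out 2^1: 2 = 2^1·1; with 3 mod 8 = 3, (2/3) = -1; sign now +1; continue with (1/3)
reached (1/3) = 1, so the symbol is +1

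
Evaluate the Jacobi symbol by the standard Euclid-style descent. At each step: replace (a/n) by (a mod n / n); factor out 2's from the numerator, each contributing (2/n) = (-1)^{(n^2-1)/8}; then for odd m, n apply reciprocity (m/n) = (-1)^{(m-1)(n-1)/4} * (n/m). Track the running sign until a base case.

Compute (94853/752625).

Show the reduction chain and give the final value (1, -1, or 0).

flip (94853/752625) -> (752625/94853): both odd, 94853 mod 4 = 1, 752625 mod 4 = 1, so the flip contributes +1; sign now +1
(752625/94853): 752625 mod 94853 = 88654, so (752625/94853) = (88654/94853)
factor out 2^1: 88654 = 2^1·44327; with 94853 mod 8 = 5, (2/94853) = -1; sign now -1; continue with (44327/94853)
flip (44327/94853) -> (94853/44327): both odd, 44327 mod 4 = 3, 94853 mod 4 = 1, so the flip contributes +1; sign now -1
(94853/44327): 94853 mod 44327 = 6199, so (94853/44327) = (6199/44327)
flip (6199/44327) -> (44327/6199): both odd, 6199 mod 4 = 3, 44327 mod 4 = 3, so the flip contributes -1; sign now +1
(44327/6199): 44327 mod 6199 = 934, so (44327/6199) = (934/6199)
factor out 2^1: 934 = 2^1·467; with 6199 mod 8 = 7, (2/6199) = +1; sign now +1; continue with (467/6199)
flip (467/6199) -> (6199/467): both odd, 467 mod 4 = 3, 6199 mod 4 = 3, so the flip contributes -1; sign now -1
(6199/467): 6199 mod 467 = 128, so (6199/467) = (128/467)
factor out 2^7: 128 = 2^7·1; with 467 mod 8 = 3, (2/467) = -1; sign now +1; continue with (1/467)
reached (1/467) = 1, so the symbol is +1

1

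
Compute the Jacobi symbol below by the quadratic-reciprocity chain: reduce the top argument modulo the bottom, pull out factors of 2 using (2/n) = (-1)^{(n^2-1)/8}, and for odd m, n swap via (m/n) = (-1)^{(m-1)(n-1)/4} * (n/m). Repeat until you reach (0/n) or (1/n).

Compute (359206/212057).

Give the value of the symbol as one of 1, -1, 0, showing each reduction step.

(359206/212057): 359206 mod 212057 = 147149, so (359206/212057) = (147149/212057)
flip (147149/212057) -> (212057/147149): both odd, 147149 mod 4 = 1, 212057 mod 4 = 1, so the flip contributes +1; sign now +1
(212057/147149): 212057 mod 147149 = 64908, so (212057/147149) = (64908/147149)
factor out 2^2: 64908 = 2^2·16227; with 147149 mod 8 = 5, (2/147149) = -1; sign now +1; continue with (16227/147149)
flip (16227/147149) -> (147149/16227): both odd, 16227 mod 4 = 3, 147149 mod 4 = 1, so the flip contributes +1; sign now +1
(147149/16227): 147149 mod 16227 = 1106, so (147149/16227) = (1106/16227)
factor out 2^1: 1106 = 2^1·553; with 16227 mod 8 = 3, (2/16227) = -1; sign now -1; continue with (553/16227)
flip (553/16227) -> (16227/553): both odd, 553 mod 4 = 1, 16227 mod 4 = 3, so the flip contributes +1; sign now -1
(16227/553): 16227 mod 553 = 190, so (16227/553) = (190/553)
factor out 2^1: 190 = 2^1·95; with 553 mod 8 = 1, (2/553) = +1; sign now -1; continue with (95/553)
flip (95/553) -> (553/95): both odd, 95 mod 4 = 3, 553 mod 4 = 1, so the flip contributes +1; sign now -1
(553/95): 553 mod 95 = 78, so (553/95) = (78/95)
factor out 2^1: 78 = 2^1·39; with 95 mod 8 = 7, (2/95) = +1; sign now -1; continue with (39/95)
flip (39/95) -> (95/39): both odd, 39 mod 4 = 3, 95 mod 4 = 3, so the flip contributes -1; sign now +1
(95/39): 95 mod 39 = 17, so (95/39) = (17/39)
flip (17/39) -> (39/17): both odd, 17 mod 4 = 1, 39 mod 4 = 3, so the flip contributes +1; sign now +1
(39/17): 39 mod 17 = 5, so (39/17) = (5/17)
flip (5/17) -> (17/5): both odd, 5 mod 4 = 1, 17 mod 4 = 1, so the flip contributes +1; sign now +1
(17/5): 17 mod 5 = 2, so (17/5) = (2/5)
factor out 2^1: 2 = 2^1·1; with 5 mod 8 = 5, (2/5) = -1; sign now -1; continue with (1/5)
reached (1/5) = 1, so the symbol is -1

-1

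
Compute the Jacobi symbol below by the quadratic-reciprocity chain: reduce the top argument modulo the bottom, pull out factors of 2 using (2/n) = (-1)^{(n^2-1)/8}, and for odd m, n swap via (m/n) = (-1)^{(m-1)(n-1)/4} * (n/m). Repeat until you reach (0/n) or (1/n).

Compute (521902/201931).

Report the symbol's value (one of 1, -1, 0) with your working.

(521902/201931) = (118040/201931)   [reduce mod 201931]
118040 = 2^3·14755; (2/201931) = -1 since 201931 mod 8 = 3, so (118040/201931) = (-1)^3·(14755/201931); sign now -1
reciprocity: (14755/201931) = -1·(201931/14755) since 14755 mod 4 = 3, 201931 mod 4 = 3; sign now +1
(201931/14755) = (10116/14755)   [reduce mod 14755]
10116 = 2^2·2529; (2/14755) = -1 since 14755 mod 8 = 3, so (10116/14755) = (-1)^2·(2529/14755); sign now +1
reciprocity: (2529/14755) = +1·(14755/2529) since 2529 mod 4 = 1, 14755 mod 4 = 3; sign now +1
(14755/2529) = (2110/2529)   [reduce mod 2529]
2110 = 2^1·1055; (2/2529) = +1 since 2529 mod 8 = 1, so (2110/2529) = (+1)^1·(1055/2529); sign now +1
reciprocity: (1055/2529) = +1·(2529/1055) since 1055 mod 4 = 3, 2529 mod 4 = 1; sign now +1
(2529/1055) = (419/1055)   [reduce mod 1055]
reciprocity: (419/1055) = -1·(1055/419) since 419 mod 4 = 3, 1055 mod 4 = 3; sign now -1
(1055/419) = (217/419)   [reduce mod 419]
reciprocity: (217/419) = +1·(419/217) since 217 mod 4 = 1, 419 mod 4 = 3; sign now -1
(419/217) = (202/217)   [reduce mod 217]
202 = 2^1·101; (2/217) = +1 since 217 mod 8 = 1, so (202/217) = (+1)^1·(101/217); sign now -1
reciprocity: (101/217) = +1·(217/101) since 101 mod 4 = 1, 217 mod 4 = 1; sign now -1
(217/101) = (15/101)   [reduce mod 101]
reciprocity: (15/101) = +1·(101/15) since 15 mod 4 = 3, 101 mod 4 = 1; sign now -1
(101/15) = (11/15)   [reduce mod 15]
reciprocity: (11/15) = -1·(15/11) since 11 mod 4 = 3, 15 mod 4 = 3; sign now +1
(15/11) = (4/11)   [reduce mod 11]
4 = 2^2·1; (2/11) = -1 since 11 mod 8 = 3, so (4/11) = (-1)^2·(1/11); sign now +1
(1/11) = 1; final value = sign = +1

1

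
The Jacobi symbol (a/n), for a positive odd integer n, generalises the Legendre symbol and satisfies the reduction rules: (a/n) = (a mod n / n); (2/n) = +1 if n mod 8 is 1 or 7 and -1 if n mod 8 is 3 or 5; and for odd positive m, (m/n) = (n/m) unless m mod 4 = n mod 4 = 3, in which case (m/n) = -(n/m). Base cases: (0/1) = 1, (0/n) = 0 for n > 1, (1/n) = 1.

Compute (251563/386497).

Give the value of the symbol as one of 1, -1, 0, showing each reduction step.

0

flip (251563/386497) -> (386497/251563): both odd, 251563 mod 4 = 3, 386497 mod 4 = 1, so the flip contributes +1; sign now +1
(386497/251563): 386497 mod 251563 = 134934, so (386497/251563) = (134934/251563)
factor out 2^1: 134934 = 2^1·67467; with 251563 mod 8 = 3, (2/251563) = -1; sign now -1; continue with (67467/251563)
flip (67467/251563) -> (251563/67467): both odd, 67467 mod 4 = 3, 251563 mod 4 = 3, so the flip contributes -1; sign now +1
(251563/67467): 251563 mod 67467 = 49162, so (251563/67467) = (49162/67467)
factor out 2^1: 49162 = 2^1·24581; with 67467 mod 8 = 3, (2/67467) = -1; sign now -1; continue with (24581/67467)
flip (24581/67467) -> (67467/24581): both odd, 24581 mod 4 = 1, 67467 mod 4 = 3, so the flip contributes +1; sign now -1
(67467/24581): 67467 mod 24581 = 18305, so (67467/24581) = (18305/24581)
flip (18305/24581) -> (24581/18305): both odd, 18305 mod 4 = 1, 24581 mod 4 = 1, so the flip contributes +1; sign now -1
(24581/18305): 24581 mod 18305 = 6276, so (24581/18305) = (6276/18305)
factor out 2^2: 6276 = 2^2·1569; with 18305 mod 8 = 1, (2/18305) = +1; sign now -1; continue with (1569/18305)
flip (1569/18305) -> (18305/1569): both odd, 1569 mod 4 = 1, 18305 mod 4 = 1, so the flip contributes +1; sign now -1
(18305/1569): 18305 mod 1569 = 1046, so (18305/1569) = (1046/1569)
factor out 2^1: 1046 = 2^1·523; with 1569 mod 8 = 1, (2/1569) = +1; sign now -1; continue with (523/1569)
flip (523/1569) -> (1569/523): both odd, 523 mod 4 = 3, 1569 mod 4 = 1, so the flip contributes +1; sign now -1
(1569/523): 1569 mod 523 = 0, so (1569/523) = (0/523)
reached (0/523); gcd(a, n) > 1, so (0/523) = 0 and the symbol is 0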